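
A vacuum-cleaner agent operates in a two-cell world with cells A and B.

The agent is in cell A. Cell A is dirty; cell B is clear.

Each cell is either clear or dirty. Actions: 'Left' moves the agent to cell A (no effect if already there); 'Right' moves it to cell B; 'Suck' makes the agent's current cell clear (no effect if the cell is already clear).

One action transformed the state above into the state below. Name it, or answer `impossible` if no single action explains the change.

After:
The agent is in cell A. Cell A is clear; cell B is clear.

try  Left: <A|dirty|clear>
try Right: <B|dirty|clear>
try  Suck: <A|clear|clear>  ← match

Suck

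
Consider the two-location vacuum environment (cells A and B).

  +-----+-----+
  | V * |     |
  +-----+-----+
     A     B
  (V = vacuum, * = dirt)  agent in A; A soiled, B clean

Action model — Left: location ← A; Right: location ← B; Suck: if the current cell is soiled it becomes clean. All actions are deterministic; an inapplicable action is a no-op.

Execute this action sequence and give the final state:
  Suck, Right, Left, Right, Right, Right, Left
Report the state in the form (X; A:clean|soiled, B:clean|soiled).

Suck (#1): (A; A:clean, B:clean)
Right (#2): (B; A:clean, B:clean)
Left (#3): (A; A:clean, B:clean)
Right (#4): (B; A:clean, B:clean)
Right (#5): (B; A:clean, B:clean)
Right (#6): (B; A:clean, B:clean)
Left (#7): (A; A:clean, B:clean)

(A; A:clean, B:clean)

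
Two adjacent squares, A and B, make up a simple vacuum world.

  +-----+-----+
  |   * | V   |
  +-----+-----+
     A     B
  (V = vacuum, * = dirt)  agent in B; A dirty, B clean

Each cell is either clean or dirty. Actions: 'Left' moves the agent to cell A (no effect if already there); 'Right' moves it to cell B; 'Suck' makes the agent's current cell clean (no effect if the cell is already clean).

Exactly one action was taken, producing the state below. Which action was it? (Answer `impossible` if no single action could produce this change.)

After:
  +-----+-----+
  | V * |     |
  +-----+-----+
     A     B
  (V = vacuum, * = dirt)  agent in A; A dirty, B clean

try  Left: loc=A A=dirty B=clean  ← match
try Right: loc=B A=dirty B=clean
try  Suck: loc=B A=dirty B=clean

Left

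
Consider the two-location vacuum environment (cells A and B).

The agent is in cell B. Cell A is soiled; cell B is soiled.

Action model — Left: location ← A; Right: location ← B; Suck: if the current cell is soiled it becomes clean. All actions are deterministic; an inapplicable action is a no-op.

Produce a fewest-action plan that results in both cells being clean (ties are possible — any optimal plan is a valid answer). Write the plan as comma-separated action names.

Suck, Left, Suck

step 1/3 (Suck): (B; A:soiled, B:clean)
step 2/3 (Left): (A; A:soiled, B:clean)
step 3/3 (Suck): (A; A:clean, B:clean)
min 3: Suck B + move + Suck A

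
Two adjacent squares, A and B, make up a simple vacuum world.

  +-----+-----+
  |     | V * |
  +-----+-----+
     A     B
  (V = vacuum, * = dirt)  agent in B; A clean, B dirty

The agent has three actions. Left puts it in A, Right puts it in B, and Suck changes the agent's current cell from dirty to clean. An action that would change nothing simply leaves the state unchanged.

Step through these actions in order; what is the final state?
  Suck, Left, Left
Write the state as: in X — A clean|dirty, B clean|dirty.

Suck (#1): in B — A clean, B clean
Left (#2): in A — A clean, B clean
Left (#3): in A — A clean, B clean

in A — A clean, B clean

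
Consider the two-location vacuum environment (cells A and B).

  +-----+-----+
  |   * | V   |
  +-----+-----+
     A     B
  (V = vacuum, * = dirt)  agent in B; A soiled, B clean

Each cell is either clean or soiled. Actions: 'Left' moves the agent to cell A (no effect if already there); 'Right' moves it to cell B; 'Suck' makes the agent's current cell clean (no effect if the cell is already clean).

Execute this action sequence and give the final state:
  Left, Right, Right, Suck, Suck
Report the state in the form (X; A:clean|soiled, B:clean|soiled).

1. Left → (A; A:soiled, B:clean)
2. Right → (B; A:soiled, B:clean)
3. Right → (B; A:soiled, B:clean)
4. Suck → (B; A:soiled, B:clean)
5. Suck → (B; A:soiled, B:clean)

(B; A:soiled, B:clean)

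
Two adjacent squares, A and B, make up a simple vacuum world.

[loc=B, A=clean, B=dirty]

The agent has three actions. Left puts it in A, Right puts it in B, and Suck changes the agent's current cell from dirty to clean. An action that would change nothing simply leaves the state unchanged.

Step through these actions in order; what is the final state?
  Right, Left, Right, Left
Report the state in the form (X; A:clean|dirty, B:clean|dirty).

(A; A:clean, B:dirty)

step 1/4 (Right): (B; A:clean, B:dirty)
step 2/4 (Left): (A; A:clean, B:dirty)
step 3/4 (Right): (B; A:clean, B:dirty)
step 4/4 (Left): (A; A:clean, B:dirty)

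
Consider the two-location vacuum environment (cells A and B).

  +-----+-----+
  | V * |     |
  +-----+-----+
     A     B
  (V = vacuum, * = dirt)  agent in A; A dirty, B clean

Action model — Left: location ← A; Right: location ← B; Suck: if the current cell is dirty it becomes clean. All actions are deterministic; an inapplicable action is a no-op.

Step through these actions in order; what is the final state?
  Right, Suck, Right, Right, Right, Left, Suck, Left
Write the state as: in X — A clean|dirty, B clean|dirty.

in A — A clean, B clean

1) do Right; now in B — A dirty, B clean
2) do Suck; now in B — A dirty, B clean
3) do Right; now in B — A dirty, B clean
4) do Right; now in B — A dirty, B clean
5) do Right; now in B — A dirty, B clean
6) do Left; now in A — A dirty, B clean
7) do Suck; now in A — A clean, B clean
8) do Left; now in A — A clean, B clean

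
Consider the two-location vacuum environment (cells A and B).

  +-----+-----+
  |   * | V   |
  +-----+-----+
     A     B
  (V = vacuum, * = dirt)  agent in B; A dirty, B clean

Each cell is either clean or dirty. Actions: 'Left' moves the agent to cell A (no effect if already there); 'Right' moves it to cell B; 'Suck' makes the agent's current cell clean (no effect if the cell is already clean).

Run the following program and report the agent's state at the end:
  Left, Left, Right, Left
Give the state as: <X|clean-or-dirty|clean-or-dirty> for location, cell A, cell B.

<A|dirty|clean>

step 1/4 (Left): <A|dirty|clean>
step 2/4 (Left): <A|dirty|clean>
step 3/4 (Right): <B|dirty|clean>
step 4/4 (Left): <A|dirty|clean>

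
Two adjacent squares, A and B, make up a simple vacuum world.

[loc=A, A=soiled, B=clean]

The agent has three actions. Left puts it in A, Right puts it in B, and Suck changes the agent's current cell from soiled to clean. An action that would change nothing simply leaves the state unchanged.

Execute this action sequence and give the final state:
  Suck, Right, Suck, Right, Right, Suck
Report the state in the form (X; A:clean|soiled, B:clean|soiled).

(B; A:clean, B:clean)

[1] after Suck: (A; A:clean, B:clean)
[2] after Right: (B; A:clean, B:clean)
[3] after Suck: (B; A:clean, B:clean)
[4] after Right: (B; A:clean, B:clean)
[5] after Right: (B; A:clean, B:clean)
[6] after Suck: (B; A:clean, B:clean)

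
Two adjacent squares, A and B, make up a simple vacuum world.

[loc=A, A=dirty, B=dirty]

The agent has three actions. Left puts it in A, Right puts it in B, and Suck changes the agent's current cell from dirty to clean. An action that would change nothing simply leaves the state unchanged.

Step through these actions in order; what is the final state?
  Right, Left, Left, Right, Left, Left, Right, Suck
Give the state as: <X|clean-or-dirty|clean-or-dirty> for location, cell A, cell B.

[1] after Right: <B|dirty|dirty>
[2] after Left: <A|dirty|dirty>
[3] after Left: <A|dirty|dirty>
[4] after Right: <B|dirty|dirty>
[5] after Left: <A|dirty|dirty>
[6] after Left: <A|dirty|dirty>
[7] after Right: <B|dirty|dirty>
[8] after Suck: <B|dirty|clean>

<B|dirty|clean>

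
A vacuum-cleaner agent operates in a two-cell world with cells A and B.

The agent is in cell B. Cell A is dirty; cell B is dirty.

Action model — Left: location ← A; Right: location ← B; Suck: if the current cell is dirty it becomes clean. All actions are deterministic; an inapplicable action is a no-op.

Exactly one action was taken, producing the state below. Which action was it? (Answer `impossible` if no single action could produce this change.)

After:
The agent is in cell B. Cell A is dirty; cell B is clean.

try  Left: <A|dirty|dirty>
try Right: <B|dirty|dirty>
try  Suck: <B|dirty|clean>  ← match

Suck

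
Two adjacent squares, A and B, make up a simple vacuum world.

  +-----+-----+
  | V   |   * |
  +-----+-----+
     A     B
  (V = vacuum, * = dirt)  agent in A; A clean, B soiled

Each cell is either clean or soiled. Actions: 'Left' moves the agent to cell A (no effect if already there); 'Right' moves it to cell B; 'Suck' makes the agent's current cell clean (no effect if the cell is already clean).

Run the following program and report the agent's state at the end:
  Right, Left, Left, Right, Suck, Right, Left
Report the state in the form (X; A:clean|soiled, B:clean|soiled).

(A; A:clean, B:clean)

1) do Right; now (B; A:clean, B:soiled)
2) do Left; now (A; A:clean, B:soiled)
3) do Left; now (A; A:clean, B:soiled)
4) do Right; now (B; A:clean, B:soiled)
5) do Suck; now (B; A:clean, B:clean)
6) do Right; now (B; A:clean, B:clean)
7) do Left; now (A; A:clean, B:clean)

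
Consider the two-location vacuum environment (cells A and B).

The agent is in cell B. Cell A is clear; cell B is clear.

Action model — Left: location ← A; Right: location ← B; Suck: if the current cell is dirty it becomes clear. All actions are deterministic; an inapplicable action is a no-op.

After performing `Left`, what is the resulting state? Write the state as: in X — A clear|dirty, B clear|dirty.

start: in B — A clear, B clear
step 1/1 (Left): in A — A clear, B clear

in A — A clear, B clear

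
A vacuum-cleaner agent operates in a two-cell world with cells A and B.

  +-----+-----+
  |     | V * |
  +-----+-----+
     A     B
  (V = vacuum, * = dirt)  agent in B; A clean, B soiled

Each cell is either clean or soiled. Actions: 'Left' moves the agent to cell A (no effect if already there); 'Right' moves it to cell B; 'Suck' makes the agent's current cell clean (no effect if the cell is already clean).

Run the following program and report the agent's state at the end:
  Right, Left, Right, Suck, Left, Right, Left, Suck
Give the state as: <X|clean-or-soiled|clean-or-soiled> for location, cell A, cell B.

1) do Right; now <B|clean|soiled>
2) do Left; now <A|clean|soiled>
3) do Right; now <B|clean|soiled>
4) do Suck; now <B|clean|clean>
5) do Left; now <A|clean|clean>
6) do Right; now <B|clean|clean>
7) do Left; now <A|clean|clean>
8) do Suck; now <A|clean|clean>

<A|clean|clean>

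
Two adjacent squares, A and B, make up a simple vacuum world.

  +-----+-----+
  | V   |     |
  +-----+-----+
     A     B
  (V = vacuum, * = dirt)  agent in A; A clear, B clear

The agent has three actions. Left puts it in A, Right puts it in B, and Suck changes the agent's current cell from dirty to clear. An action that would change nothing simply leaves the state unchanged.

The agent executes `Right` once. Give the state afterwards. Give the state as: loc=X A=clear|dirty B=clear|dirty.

loc=B A=clear B=clear

start: loc=A A=clear B=clear
1) do Right; now loc=B A=clear B=clear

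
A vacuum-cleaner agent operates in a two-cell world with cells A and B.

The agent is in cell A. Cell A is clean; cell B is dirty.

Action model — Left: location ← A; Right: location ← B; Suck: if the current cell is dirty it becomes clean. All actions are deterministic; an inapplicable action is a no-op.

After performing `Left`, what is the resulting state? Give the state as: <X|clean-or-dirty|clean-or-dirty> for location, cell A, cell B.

<A|clean|dirty>

start: <A|clean|dirty>
[1] after Left: <A|clean|dirty>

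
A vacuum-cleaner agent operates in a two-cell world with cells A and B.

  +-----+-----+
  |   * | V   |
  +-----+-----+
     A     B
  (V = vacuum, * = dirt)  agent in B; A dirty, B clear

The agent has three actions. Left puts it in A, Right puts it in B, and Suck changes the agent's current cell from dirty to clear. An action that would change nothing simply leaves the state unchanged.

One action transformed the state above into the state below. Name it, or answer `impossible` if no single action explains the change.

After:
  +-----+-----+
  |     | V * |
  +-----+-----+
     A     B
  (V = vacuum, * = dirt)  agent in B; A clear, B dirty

impossible

try  Left: (A; A:dirty, B:clear)
try Right: (B; A:dirty, B:clear)
try  Suck: (B; A:dirty, B:clear)
no single action produces the after-state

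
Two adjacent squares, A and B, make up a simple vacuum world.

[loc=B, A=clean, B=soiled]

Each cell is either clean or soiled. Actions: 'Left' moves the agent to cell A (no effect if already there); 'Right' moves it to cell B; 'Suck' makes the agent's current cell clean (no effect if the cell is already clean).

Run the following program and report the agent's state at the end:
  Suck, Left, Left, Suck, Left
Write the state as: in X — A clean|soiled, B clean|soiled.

1) do Suck; now in B — A clean, B clean
2) do Left; now in A — A clean, B clean
3) do Left; now in A — A clean, B clean
4) do Suck; now in A — A clean, B clean
5) do Left; now in A — A clean, B clean

in A — A clean, B clean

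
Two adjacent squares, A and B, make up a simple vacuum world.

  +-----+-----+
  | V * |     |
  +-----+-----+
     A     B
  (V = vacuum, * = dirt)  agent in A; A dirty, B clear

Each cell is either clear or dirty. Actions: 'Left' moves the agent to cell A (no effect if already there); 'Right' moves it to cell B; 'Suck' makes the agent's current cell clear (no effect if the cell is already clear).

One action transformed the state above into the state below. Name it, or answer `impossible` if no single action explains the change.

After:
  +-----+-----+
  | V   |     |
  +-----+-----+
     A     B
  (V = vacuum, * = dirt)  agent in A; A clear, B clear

Suck

try  Left: (A; A:dirty, B:clear)
try Right: (B; A:dirty, B:clear)
try  Suck: (A; A:clear, B:clear)  ← match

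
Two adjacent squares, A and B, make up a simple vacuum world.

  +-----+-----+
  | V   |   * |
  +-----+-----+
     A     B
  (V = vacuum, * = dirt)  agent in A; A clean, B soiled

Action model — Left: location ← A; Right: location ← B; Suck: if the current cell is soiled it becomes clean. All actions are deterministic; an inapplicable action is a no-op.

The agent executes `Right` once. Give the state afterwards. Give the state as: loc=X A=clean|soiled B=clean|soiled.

loc=B A=clean B=soiled

start: loc=A A=clean B=soiled
1) do Right; now loc=B A=clean B=soiled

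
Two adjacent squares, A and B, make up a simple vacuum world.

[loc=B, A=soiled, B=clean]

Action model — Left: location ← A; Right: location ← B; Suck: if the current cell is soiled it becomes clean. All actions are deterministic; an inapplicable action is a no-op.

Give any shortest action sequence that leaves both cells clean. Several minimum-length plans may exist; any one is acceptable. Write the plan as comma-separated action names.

t=1 Left ⇒ in A — A soiled, B clean
t=2 Suck ⇒ in A — A clean, B clean
min 2: go A then Suck

Left, Suck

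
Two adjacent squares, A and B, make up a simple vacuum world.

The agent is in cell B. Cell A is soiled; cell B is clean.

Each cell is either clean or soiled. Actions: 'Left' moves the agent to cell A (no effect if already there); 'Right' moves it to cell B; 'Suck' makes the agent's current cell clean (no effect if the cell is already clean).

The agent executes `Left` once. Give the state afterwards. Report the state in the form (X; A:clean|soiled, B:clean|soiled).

start: (B; A:soiled, B:clean)
[1] after Left: (A; A:soiled, B:clean)

(A; A:soiled, B:clean)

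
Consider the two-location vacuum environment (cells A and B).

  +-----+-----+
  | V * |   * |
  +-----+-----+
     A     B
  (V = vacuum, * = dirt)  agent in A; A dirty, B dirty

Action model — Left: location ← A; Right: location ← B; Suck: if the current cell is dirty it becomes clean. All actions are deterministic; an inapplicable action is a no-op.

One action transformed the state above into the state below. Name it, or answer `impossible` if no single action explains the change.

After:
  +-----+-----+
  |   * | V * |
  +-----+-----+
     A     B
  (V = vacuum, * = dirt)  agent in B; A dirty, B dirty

Right

try  Left: loc=A A=dirty B=dirty
try Right: loc=B A=dirty B=dirty  ← match
try  Suck: loc=A A=clean B=dirty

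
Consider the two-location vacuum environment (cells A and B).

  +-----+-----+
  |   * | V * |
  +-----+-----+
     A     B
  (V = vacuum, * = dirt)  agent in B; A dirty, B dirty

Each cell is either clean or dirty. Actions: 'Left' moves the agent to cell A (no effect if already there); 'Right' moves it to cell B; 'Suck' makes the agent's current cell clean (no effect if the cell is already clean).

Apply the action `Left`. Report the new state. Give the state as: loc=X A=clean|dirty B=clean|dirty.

loc=A A=dirty B=dirty

start: loc=B A=dirty B=dirty
t=1 Left ⇒ loc=A A=dirty B=dirty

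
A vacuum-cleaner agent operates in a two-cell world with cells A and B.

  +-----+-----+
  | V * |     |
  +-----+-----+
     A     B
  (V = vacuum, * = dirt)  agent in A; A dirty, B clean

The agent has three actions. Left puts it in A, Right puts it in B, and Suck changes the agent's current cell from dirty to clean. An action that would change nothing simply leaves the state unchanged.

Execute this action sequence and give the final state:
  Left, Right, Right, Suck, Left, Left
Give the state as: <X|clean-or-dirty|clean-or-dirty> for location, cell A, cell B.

<A|dirty|clean>

1) do Left; now <A|dirty|clean>
2) do Right; now <B|dirty|clean>
3) do Right; now <B|dirty|clean>
4) do Suck; now <B|dirty|clean>
5) do Left; now <A|dirty|clean>
6) do Left; now <A|dirty|clean>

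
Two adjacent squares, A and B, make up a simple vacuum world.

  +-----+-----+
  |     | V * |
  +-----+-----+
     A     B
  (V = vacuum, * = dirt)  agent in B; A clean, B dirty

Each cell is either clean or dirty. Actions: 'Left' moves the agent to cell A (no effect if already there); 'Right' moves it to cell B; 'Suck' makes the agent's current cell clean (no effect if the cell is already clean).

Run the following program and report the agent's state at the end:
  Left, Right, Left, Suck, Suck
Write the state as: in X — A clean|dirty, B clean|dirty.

step 1/5 (Left): in A — A clean, B dirty
step 2/5 (Right): in B — A clean, B dirty
step 3/5 (Left): in A — A clean, B dirty
step 4/5 (Suck): in A — A clean, B dirty
step 5/5 (Suck): in A — A clean, B dirty

in A — A clean, B dirty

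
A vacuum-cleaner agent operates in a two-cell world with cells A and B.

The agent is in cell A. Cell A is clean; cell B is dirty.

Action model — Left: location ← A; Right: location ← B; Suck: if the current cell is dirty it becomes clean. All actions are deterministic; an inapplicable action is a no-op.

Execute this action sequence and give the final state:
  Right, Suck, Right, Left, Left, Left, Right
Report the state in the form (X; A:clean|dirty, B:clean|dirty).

(B; A:clean, B:clean)

1) do Right; now (B; A:clean, B:dirty)
2) do Suck; now (B; A:clean, B:clean)
3) do Right; now (B; A:clean, B:clean)
4) do Left; now (A; A:clean, B:clean)
5) do Left; now (A; A:clean, B:clean)
6) do Left; now (A; A:clean, B:clean)
7) do Right; now (B; A:clean, B:clean)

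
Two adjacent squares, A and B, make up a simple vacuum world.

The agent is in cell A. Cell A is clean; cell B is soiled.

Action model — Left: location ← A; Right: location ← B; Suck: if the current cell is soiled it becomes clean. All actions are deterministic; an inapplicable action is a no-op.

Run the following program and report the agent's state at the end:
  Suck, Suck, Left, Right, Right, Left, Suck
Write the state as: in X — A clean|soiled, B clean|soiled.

step 1/7 (Suck): in A — A clean, B soiled
step 2/7 (Suck): in A — A clean, B soiled
step 3/7 (Left): in A — A clean, B soiled
step 4/7 (Right): in B — A clean, B soiled
step 5/7 (Right): in B — A clean, B soiled
step 6/7 (Left): in A — A clean, B soiled
step 7/7 (Suck): in A — A clean, B soiled

in A — A clean, B soiled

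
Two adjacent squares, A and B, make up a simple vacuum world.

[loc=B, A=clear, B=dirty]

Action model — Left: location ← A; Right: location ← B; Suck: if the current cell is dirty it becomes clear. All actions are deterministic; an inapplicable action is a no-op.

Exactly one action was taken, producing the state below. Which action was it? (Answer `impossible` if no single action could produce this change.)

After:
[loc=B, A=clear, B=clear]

Suck

try  Left: <A|clear|dirty>
try Right: <B|clear|dirty>
try  Suck: <B|clear|clear>  ← match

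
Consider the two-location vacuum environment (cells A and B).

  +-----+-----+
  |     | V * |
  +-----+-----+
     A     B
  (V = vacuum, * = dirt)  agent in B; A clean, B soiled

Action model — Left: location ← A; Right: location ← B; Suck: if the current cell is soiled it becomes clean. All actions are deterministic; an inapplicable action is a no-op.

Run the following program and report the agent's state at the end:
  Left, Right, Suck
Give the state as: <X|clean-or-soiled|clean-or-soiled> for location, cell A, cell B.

<B|clean|clean>

1. Left → <A|clean|soiled>
2. Right → <B|clean|soiled>
3. Suck → <B|clean|clean>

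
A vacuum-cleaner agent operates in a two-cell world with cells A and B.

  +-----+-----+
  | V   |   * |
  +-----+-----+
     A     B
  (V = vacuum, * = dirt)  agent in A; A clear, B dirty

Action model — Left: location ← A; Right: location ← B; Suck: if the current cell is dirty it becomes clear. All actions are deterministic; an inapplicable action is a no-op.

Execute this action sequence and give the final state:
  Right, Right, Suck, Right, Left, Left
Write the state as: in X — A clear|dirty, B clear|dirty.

Right (#1): in B — A clear, B dirty
Right (#2): in B — A clear, B dirty
Suck (#3): in B — A clear, B clear
Right (#4): in B — A clear, B clear
Left (#5): in A — A clear, B clear
Left (#6): in A — A clear, B clear

in A — A clear, B clear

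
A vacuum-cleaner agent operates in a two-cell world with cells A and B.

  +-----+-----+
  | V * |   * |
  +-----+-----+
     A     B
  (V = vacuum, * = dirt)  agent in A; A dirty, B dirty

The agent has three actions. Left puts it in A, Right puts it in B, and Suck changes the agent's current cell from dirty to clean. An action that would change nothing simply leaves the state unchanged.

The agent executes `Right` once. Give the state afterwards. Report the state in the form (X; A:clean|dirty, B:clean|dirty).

(B; A:dirty, B:dirty)

start: (A; A:dirty, B:dirty)
1) do Right; now (B; A:dirty, B:dirty)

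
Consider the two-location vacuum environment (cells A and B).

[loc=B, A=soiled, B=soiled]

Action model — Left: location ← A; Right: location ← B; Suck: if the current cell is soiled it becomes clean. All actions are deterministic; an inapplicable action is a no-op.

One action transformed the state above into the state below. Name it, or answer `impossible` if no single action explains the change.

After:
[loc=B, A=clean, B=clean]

try  Left: <A|soiled|soiled>
try Right: <B|soiled|soiled>
try  Suck: <B|soiled|clean>
no single action produces the after-state

impossible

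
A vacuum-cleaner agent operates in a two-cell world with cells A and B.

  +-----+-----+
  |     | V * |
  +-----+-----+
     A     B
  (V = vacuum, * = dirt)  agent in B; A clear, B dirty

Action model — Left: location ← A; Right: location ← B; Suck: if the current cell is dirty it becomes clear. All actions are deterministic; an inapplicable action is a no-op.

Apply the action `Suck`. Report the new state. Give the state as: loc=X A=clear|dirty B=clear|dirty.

loc=B A=clear B=clear

start: loc=B A=clear B=dirty
1) do Suck; now loc=B A=clear B=clear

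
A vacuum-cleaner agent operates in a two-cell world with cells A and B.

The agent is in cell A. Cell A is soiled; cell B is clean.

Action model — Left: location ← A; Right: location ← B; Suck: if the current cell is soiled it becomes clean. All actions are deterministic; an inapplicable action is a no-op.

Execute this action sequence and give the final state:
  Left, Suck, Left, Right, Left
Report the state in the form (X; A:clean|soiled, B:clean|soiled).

[1] after Left: (A; A:soiled, B:clean)
[2] after Suck: (A; A:clean, B:clean)
[3] after Left: (A; A:clean, B:clean)
[4] after Right: (B; A:clean, B:clean)
[5] after Left: (A; A:clean, B:clean)

(A; A:clean, B:clean)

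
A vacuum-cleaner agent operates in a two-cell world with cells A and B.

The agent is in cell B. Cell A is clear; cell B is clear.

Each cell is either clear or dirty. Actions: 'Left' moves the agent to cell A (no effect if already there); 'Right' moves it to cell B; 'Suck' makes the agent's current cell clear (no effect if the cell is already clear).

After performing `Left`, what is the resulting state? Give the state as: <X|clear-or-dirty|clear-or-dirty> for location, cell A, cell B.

<A|clear|clear>

start: <B|clear|clear>
[1] after Left: <A|clear|clear>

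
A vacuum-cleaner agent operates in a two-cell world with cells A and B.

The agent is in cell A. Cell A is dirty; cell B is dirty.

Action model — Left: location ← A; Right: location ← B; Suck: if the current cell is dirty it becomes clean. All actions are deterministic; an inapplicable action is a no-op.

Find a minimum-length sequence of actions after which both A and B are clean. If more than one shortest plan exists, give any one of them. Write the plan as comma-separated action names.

t=1 Suck ⇒ in A — A clean, B dirty
t=2 Right ⇒ in B — A clean, B dirty
t=3 Suck ⇒ in B — A clean, B clean
min 3: Suck A + move + Suck B

Suck, Right, Suck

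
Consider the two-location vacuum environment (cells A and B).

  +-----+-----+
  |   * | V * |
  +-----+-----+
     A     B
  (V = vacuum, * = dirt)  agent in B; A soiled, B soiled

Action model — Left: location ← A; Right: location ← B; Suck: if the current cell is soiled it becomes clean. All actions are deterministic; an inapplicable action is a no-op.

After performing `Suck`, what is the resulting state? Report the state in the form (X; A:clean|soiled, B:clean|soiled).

start: (B; A:soiled, B:soiled)
step 1/1 (Suck): (B; A:soiled, B:clean)

(B; A:soiled, B:clean)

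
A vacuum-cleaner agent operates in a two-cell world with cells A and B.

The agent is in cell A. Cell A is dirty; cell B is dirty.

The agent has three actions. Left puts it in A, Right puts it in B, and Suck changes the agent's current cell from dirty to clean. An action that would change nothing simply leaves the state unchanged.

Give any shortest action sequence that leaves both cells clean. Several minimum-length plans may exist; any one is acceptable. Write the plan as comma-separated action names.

Suck (#1): (A; A:clean, B:dirty)
Right (#2): (B; A:clean, B:dirty)
Suck (#3): (B; A:clean, B:clean)
min 3: Suck A + move + Suck B

Suck, Right, Suck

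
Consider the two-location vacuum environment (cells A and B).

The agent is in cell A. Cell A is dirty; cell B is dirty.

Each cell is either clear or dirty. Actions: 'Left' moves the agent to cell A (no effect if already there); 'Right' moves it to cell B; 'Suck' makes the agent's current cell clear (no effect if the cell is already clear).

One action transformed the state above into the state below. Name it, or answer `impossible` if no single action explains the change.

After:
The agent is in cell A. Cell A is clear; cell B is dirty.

try  Left: <A|dirty|dirty>
try Right: <B|dirty|dirty>
try  Suck: <A|clear|dirty>  ← match

Suck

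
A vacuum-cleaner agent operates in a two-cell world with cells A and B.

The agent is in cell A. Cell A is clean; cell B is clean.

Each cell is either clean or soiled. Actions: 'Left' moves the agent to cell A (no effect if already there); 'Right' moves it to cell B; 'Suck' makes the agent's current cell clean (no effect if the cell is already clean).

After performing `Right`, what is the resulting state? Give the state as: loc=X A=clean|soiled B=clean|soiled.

start: loc=A A=clean B=clean
[1] after Right: loc=B A=clean B=clean

loc=B A=clean B=clean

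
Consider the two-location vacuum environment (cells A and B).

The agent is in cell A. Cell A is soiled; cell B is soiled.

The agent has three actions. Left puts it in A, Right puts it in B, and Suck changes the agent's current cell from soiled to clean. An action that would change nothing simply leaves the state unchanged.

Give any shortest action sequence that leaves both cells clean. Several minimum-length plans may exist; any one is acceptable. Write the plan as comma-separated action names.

Suck, Right, Suck

1. Suck → in A — A clean, B soiled
2. Right → in B — A clean, B soiled
3. Suck → in B — A clean, B clean
min 3: Suck A + move + Suck B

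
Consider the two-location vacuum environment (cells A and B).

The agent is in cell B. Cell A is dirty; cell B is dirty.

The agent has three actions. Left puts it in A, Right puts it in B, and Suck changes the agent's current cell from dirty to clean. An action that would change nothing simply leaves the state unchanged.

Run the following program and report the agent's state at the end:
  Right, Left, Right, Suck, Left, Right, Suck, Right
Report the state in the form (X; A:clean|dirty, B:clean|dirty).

(B; A:dirty, B:clean)

t=1 Right ⇒ (B; A:dirty, B:dirty)
t=2 Left ⇒ (A; A:dirty, B:dirty)
t=3 Right ⇒ (B; A:dirty, B:dirty)
t=4 Suck ⇒ (B; A:dirty, B:clean)
t=5 Left ⇒ (A; A:dirty, B:clean)
t=6 Right ⇒ (B; A:dirty, B:clean)
t=7 Suck ⇒ (B; A:dirty, B:clean)
t=8 Right ⇒ (B; A:dirty, B:clean)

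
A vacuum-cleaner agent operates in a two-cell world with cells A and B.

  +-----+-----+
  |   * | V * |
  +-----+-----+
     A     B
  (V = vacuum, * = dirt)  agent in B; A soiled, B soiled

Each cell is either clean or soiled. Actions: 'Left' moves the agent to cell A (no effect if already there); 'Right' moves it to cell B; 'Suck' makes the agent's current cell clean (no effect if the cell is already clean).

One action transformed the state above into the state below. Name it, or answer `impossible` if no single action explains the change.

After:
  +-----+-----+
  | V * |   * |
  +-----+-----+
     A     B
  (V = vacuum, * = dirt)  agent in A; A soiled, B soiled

Left

try  Left: loc=A A=soiled B=soiled  ← match
try Right: loc=B A=soiled B=soiled
try  Suck: loc=B A=soiled B=clean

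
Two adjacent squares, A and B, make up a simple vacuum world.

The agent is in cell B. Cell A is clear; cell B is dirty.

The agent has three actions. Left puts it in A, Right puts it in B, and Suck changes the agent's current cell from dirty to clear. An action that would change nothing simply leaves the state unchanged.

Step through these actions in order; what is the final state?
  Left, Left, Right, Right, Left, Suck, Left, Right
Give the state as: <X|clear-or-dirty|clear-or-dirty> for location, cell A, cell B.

<B|clear|dirty>

step 1/8 (Left): <A|clear|dirty>
step 2/8 (Left): <A|clear|dirty>
step 3/8 (Right): <B|clear|dirty>
step 4/8 (Right): <B|clear|dirty>
step 5/8 (Left): <A|clear|dirty>
step 6/8 (Suck): <A|clear|dirty>
step 7/8 (Left): <A|clear|dirty>
step 8/8 (Right): <B|clear|dirty>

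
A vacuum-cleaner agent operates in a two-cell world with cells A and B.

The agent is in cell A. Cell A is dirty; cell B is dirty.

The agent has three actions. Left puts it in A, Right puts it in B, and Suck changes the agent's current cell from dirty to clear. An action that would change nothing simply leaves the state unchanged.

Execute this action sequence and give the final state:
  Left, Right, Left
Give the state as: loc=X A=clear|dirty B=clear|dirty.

Left (#1): loc=A A=dirty B=dirty
Right (#2): loc=B A=dirty B=dirty
Left (#3): loc=A A=dirty B=dirty

loc=A A=dirty B=dirty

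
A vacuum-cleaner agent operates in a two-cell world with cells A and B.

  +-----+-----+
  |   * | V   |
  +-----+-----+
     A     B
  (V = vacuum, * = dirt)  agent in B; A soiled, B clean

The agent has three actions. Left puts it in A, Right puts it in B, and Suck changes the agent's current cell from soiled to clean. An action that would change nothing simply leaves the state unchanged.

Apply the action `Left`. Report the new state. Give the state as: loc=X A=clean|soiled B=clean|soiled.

start: loc=B A=soiled B=clean
1. Left → loc=A A=soiled B=clean

loc=A A=soiled B=clean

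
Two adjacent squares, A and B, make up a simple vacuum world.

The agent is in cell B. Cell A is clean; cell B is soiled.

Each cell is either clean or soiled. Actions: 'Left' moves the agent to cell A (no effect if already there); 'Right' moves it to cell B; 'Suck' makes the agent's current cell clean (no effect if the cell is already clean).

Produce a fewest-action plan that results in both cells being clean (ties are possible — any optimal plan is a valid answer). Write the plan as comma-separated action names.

Suck

Suck (#1): in B — A clean, B clean
min 1: B is soiled, one Suck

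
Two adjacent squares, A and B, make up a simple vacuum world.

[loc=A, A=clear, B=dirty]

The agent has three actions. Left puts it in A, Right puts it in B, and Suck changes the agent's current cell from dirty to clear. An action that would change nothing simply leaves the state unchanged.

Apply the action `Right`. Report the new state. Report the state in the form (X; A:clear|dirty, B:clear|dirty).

start: (A; A:clear, B:dirty)
1. Right → (B; A:clear, B:dirty)

(B; A:clear, B:dirty)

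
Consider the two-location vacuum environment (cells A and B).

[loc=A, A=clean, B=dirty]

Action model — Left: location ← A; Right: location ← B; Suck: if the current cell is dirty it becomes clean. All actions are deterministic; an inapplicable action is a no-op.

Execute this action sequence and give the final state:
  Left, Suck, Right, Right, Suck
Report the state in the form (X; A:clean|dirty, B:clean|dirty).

Left (#1): (A; A:clean, B:dirty)
Suck (#2): (A; A:clean, B:dirty)
Right (#3): (B; A:clean, B:dirty)
Right (#4): (B; A:clean, B:dirty)
Suck (#5): (B; A:clean, B:clean)

(B; A:clean, B:clean)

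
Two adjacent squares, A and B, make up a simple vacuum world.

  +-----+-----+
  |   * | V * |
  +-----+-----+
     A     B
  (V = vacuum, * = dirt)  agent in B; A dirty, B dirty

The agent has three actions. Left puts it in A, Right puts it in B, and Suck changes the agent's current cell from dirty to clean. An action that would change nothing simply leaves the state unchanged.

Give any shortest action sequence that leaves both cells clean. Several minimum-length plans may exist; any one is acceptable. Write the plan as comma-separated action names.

Suck (#1): <B|dirty|clean>
Left (#2): <A|dirty|clean>
Suck (#3): <A|clean|clean>
min 3: Suck B + move + Suck A

Suck, Left, Suck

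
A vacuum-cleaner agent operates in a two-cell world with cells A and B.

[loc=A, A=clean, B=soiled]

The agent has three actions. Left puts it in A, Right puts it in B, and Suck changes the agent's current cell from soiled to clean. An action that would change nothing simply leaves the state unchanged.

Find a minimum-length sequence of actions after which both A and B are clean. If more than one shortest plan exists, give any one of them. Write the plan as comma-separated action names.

Right, Suck

t=1 Right ⇒ in B — A clean, B soiled
t=2 Suck ⇒ in B — A clean, B clean
min 2: go B then Suck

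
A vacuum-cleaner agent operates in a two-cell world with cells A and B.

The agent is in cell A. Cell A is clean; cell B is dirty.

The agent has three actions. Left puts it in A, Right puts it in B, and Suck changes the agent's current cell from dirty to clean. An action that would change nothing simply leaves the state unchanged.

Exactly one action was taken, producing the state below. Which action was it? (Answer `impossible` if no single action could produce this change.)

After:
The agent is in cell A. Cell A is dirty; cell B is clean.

impossible

try  Left: <A|clean|dirty>
try Right: <B|clean|dirty>
try  Suck: <A|clean|dirty>
no single action produces the after-state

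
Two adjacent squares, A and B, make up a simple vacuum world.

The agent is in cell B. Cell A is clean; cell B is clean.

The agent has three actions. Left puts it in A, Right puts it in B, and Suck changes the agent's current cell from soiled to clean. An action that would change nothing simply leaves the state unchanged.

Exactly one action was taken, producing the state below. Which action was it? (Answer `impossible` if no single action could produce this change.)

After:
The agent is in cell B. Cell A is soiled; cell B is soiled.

try  Left: loc=A A=clean B=clean
try Right: loc=B A=clean B=clean
try  Suck: loc=B A=clean B=clean
no single action produces the after-state

impossible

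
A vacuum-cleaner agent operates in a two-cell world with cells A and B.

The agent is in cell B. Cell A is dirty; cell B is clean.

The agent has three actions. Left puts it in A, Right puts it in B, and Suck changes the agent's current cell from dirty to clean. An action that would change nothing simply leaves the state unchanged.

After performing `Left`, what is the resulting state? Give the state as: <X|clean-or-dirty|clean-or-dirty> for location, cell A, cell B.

<A|dirty|clean>

start: <B|dirty|clean>
1. Left → <A|dirty|clean>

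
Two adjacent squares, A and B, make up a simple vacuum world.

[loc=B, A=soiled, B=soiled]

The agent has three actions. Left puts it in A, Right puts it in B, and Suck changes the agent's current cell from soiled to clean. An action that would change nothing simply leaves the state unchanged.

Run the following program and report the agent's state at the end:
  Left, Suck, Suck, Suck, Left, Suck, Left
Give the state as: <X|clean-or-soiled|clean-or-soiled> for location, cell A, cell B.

1. Left → <A|soiled|soiled>
2. Suck → <A|clean|soiled>
3. Suck → <A|clean|soiled>
4. Suck → <A|clean|soiled>
5. Left → <A|clean|soiled>
6. Suck → <A|clean|soiled>
7. Left → <A|clean|soiled>

<A|clean|soiled>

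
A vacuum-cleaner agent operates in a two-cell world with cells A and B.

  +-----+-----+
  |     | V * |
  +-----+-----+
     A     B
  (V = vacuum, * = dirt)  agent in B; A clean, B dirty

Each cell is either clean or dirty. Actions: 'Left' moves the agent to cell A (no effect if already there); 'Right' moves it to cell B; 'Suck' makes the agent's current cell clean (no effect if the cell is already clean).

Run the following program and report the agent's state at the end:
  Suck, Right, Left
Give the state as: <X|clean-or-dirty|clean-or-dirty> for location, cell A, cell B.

<A|clean|clean>

1) do Suck; now <B|clean|clean>
2) do Right; now <B|clean|clean>
3) do Left; now <A|clean|clean>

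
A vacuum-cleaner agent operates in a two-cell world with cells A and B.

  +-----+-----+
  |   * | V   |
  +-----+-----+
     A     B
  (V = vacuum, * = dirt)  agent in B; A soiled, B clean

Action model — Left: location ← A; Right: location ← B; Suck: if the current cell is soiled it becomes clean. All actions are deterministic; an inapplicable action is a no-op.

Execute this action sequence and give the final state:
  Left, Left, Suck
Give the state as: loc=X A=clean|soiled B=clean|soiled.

1) do Left; now loc=A A=soiled B=clean
2) do Left; now loc=A A=soiled B=clean
3) do Suck; now loc=A A=clean B=clean

loc=A A=clean B=clean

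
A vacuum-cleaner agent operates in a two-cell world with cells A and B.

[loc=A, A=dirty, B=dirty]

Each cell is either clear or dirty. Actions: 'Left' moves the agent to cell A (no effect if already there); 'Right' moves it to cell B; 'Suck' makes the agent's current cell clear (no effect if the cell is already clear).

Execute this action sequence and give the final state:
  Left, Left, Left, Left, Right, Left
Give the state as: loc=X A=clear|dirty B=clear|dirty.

loc=A A=dirty B=dirty

[1] after Left: loc=A A=dirty B=dirty
[2] after Left: loc=A A=dirty B=dirty
[3] after Left: loc=A A=dirty B=dirty
[4] after Left: loc=A A=dirty B=dirty
[5] after Right: loc=B A=dirty B=dirty
[6] after Left: loc=A A=dirty B=dirty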